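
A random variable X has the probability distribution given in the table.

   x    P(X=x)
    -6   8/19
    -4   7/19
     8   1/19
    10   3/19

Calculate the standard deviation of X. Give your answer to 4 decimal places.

6.0175

E[X] = -2, E[X²] = 764/19
Var(X) = E[X²] − (E[X])² = 764/19 − 4 = 688/19
SD(X) = √(688/19) ≈ 6.0175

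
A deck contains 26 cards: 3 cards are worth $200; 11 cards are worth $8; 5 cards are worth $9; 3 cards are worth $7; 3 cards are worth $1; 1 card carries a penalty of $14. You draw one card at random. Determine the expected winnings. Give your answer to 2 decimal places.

E[payout] = (3/26)·200 + (11/26)·8 + (5/26)·9 + (3/26)·7 + (3/26)·1 + (1/26)·(-14) = 743/26
≈ $28.58

$28.58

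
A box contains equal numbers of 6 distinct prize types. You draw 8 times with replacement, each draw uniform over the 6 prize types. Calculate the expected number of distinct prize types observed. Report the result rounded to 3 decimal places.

4.605

Let Xⱼ=1 if type j appears at least once. P(Xⱼ=1) = 1 − ((6−1)/6)^8 = 1288991/1679616.
E[#distinct] = 6·1288991/1679616 = 1288991/279936.
≈ 4.605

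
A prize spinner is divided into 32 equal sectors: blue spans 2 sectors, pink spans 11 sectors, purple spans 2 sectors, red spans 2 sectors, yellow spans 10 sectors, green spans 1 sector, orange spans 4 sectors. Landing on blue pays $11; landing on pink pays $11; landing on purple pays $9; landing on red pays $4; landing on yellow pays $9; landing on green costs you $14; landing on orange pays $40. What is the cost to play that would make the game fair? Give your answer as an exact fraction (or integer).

405/32 dollars

E[payout] = (2/32)·11 + (11/32)·11 + (2/32)·9 + (2/32)·4 + (10/32)·9 + (1/32)·(-14) + (4/32)·40 = 405/32
Fair fee = E[payout] = 405/32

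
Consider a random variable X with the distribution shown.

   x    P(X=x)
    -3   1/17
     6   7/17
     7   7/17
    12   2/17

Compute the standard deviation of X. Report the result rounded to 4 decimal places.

3.0109

E[X] = 112/17, E[X²] = 892/17
Var(X) = E[X²] − (E[X])² = 892/17 − 12544/289 = 2620/289
SD(X) = √(2620/289) ≈ 3.0109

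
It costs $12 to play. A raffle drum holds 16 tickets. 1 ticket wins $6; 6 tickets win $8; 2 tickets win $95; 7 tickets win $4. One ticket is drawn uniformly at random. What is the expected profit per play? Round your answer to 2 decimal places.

$5.00

E[payout] = (1/16)·6 + (6/16)·8 + (2/16)·95 + (7/16)·4 = 17
Expected profit = 17 − 12 = 5 ≈ $5.00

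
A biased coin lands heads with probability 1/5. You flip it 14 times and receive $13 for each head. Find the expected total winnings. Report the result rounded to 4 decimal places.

$36.4000

E[#heads] = 14·1/5 = 14/5 (linearity over flips).
E[winnings] = 13·14/5 = 182/5.
≈ 36.4000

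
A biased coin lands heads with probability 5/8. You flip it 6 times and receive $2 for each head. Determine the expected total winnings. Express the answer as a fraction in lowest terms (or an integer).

E[#heads] = 6·5/8 = 15/4 (linearity over flips).
E[winnings] = 2·15/4 = 15/2.

15/2 dollars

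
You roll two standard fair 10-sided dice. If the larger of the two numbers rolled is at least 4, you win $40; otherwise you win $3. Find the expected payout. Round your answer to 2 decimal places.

E[payout] = (9/100)·3 + (91/100)·40 = 3667/100
≈ $36.67

$36.67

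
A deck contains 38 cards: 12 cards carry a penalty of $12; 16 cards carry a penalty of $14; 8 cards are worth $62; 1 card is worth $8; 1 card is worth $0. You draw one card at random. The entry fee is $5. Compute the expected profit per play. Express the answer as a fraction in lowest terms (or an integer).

E[payout] = (12/38)·(-12) + (16/38)·(-14) + (8/38)·62 + (1/38)·8 + (1/38)·0 = 68/19
Expected profit = 68/19 − 5 = -27/19

-27/19 dollars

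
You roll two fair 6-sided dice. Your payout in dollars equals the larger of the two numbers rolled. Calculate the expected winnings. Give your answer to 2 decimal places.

Distribution of the larger of the two numbers rolled: 1 w.p. 1/36, 2 w.p. 1/12, 3 w.p. 5/36, 4 w.p. 7/36, 5 w.p. 1/4, 6 w.p. 11/36
E[payout] = (1/36)·1 + (1/12)·2 + (5/36)·3 + (7/36)·4 + (1/4)·5 + (11/36)·6 = 161/36
≈ $4.47

$4.47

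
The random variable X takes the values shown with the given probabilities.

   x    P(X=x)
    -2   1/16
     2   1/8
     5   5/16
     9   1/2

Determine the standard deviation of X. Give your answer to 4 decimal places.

E[X] = 99/16, E[X²] = 785/16
Var(X) = E[X²] − (E[X])² = 785/16 − 9801/256 = 2759/256
SD(X) = √(2759/256) ≈ 3.2829

3.2829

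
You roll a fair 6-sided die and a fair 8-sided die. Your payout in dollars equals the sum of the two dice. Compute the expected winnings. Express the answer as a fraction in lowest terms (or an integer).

$8

Distribution of the sum of the two dice: 2 w.p. 1/48, 3 w.p. 1/24, 4 w.p. 1/16, 5 w.p. 1/12, 6 w.p. 5/48, 7 w.p. 1/8, …
E[payout] = (1/48)·2 + (1/24)·3 + (1/16)·4 + (1/12)·5 + (5/48)·6 + (1/8)·7 + (1/8)·8 + (1/8)·9 + (5/48)·10 + (1/12)·11 + (1/16)·12 + (1/24)·13 + (1/48)·14 = 8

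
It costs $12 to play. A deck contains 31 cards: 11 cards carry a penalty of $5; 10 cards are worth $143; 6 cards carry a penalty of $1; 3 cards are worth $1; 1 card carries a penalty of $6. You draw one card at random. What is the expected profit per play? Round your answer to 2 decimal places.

E[payout] = (11/31)·(-5) + (10/31)·143 + (6/31)·(-1) + (3/31)·1 + (1/31)·(-6) = 1366/31
Expected profit = 1366/31 − 12 = 994/31 ≈ $32.06

$32.06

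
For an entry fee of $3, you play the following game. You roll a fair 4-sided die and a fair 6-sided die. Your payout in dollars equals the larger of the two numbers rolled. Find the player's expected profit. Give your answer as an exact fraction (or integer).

Distribution of the larger of the two numbers rolled: 1 w.p. 1/24, 2 w.p. 1/8, 3 w.p. 5/24, 4 w.p. 7/24, 5 w.p. 1/6, 6 w.p. 1/6
E[payout] = (1/24)·1 + (1/8)·2 + (5/24)·3 + (7/24)·4 + (1/6)·5 + (1/6)·6 = 47/12
Expected profit = 47/12 − 3 = 11/12

11/12 dollars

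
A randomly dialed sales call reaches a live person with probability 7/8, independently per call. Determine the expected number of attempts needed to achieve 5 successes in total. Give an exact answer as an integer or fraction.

40/7

By linearity (sum of 5 independent geometric waits), E[trials] = 5/p = 5/(7/8) = 40/7.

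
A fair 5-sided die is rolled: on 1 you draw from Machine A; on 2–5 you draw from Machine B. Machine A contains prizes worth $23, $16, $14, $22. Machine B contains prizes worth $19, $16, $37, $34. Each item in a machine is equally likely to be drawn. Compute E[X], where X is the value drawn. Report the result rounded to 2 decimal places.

$24.95

E[X | Machine A] = (23 + 16 + 14 + 22)/4 = 75/4
E[X | Machine B] = (19 + 16 + 37 + 34)/4 = 53/2
E[X] = (1/5)·75/4 + (4/5)·53/2 = 499/20 ≈ 24.95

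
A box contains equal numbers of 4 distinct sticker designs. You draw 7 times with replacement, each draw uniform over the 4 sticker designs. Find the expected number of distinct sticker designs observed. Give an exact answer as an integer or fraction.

14197/4096

Let Xⱼ=1 if type j appears at least once. P(Xⱼ=1) = 1 − ((4−1)/4)^7 = 14197/16384.
E[#distinct] = 4·14197/16384 = 14197/4096.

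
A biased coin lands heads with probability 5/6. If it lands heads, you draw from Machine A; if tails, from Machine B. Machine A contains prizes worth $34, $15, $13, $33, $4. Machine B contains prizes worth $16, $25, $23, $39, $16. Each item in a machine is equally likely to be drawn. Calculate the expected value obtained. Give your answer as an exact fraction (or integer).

307/15 dollars

E[X | Machine A] = (34 + 15 + 13 + 33 + 4)/5 = 99/5
E[X | Machine B] = (16 + 25 + 23 + 39 + 16)/5 = 119/5
E[X] = (5/6)·99/5 + (1/6)·119/5 = 307/15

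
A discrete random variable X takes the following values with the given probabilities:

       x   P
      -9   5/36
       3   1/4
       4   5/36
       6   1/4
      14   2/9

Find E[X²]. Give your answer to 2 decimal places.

68.28

E[X²] = (5/36)·81 + (1/4)·9 + (5/36)·16 + (1/4)·36 + (2/9)·196
     = 1229/18 ≈ 68.28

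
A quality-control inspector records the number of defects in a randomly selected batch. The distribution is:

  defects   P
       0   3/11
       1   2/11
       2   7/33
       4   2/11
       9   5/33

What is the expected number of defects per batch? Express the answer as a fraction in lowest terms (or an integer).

E[X] = (3/11)·0 + (2/11)·1 + (7/33)·2 + (2/11)·4 + (5/33)·9
     = 89/33

89/33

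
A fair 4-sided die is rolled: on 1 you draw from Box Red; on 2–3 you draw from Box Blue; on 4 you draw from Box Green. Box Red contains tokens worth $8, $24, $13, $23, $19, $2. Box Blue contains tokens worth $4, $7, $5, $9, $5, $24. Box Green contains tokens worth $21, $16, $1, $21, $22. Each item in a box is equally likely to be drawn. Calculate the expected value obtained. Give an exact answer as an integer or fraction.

E[X | Box Red] = (8 + 24 + 13 + 23 + 19 + 2)/6 = 89/6
E[X | Box Blue] = (4 + 7 + 5 + 9 + 5 + 24)/6 = 9
E[X | Box Green] = (21 + 16 + 1 + 21 + 22)/5 = 81/5
E[X] = (1/4)·89/6 + (1/2)·9 + (1/4)·81/5 = 1471/120

1471/120 dollars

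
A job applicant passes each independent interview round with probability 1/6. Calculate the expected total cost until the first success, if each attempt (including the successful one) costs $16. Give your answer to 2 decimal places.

$96.00

E[#attempts] = 1/p = 6; E[cost] = 16·6 = 96.
≈ 96.00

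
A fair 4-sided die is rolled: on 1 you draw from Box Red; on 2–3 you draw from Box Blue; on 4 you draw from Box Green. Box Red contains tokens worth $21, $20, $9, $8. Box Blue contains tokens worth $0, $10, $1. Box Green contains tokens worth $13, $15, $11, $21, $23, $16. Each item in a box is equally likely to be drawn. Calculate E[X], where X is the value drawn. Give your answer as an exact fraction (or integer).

E[X | Box Red] = (21 + 20 + 9 + 8)/4 = 29/2
E[X | Box Blue] = (0 + 10 + 1)/3 = 11/3
E[X | Box Green] = (13 + 15 + 11 + 21 + 23 + 16)/6 = 33/2
E[X] = (1/4)·29/2 + (1/2)·11/3 + (1/4)·33/2 = 115/12

115/12 dollars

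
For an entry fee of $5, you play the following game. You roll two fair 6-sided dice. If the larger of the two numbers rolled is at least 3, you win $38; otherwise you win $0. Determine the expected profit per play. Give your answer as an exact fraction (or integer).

E[payout] = (1/9)·0 + (8/9)·38 = 304/9
Expected profit = 304/9 − 5 = 259/9

259/9 dollars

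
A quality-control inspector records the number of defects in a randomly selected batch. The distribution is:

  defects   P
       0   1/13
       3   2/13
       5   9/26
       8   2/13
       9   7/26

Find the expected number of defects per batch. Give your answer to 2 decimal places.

E[X] = (1/13)·0 + (2/13)·3 + (9/26)·5 + (2/13)·8 + (7/26)·9
     = 76/13 ≈ 5.85

5.85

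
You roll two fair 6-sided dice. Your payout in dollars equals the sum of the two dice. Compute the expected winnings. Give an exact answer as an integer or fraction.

Distribution of the sum of the two dice: 2 w.p. 1/36, 3 w.p. 1/18, 4 w.p. 1/12, 5 w.p. 1/9, 6 w.p. 5/36, 7 w.p. 1/6, …
E[payout] = (1/36)·2 + (1/18)·3 + (1/12)·4 + (1/9)·5 + (5/36)·6 + (1/6)·7 + (5/36)·8 + (1/9)·9 + (1/12)·10 + (1/18)·11 + (1/36)·12 = 7

$7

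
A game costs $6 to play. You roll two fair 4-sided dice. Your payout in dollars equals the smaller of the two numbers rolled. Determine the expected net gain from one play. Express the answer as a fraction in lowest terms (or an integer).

Distribution of the smaller of the two numbers rolled: 1 w.p. 7/16, 2 w.p. 5/16, 3 w.p. 3/16, 4 w.p. 1/16
E[payout] = (7/16)·1 + (5/16)·2 + (3/16)·3 + (1/16)·4 = 15/8
Expected profit = 15/8 − 6 = -33/8

-33/8 dollars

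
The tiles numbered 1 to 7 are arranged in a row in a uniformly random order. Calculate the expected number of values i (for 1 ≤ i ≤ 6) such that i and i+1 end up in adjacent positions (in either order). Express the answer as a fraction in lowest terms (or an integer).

For each i ∈ {1,…,6}, let Xᵢ = 1 if i and i+1 are adjacent. P(Xᵢ=1) = 2·(7−1)!/7! = 2/7.
By linearity, E[ΣXᵢ] = (6)·(2/7) = 12/7.

12/7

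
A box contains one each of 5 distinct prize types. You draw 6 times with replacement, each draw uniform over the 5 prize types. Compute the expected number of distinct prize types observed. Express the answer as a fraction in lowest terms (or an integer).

11529/3125

Let Xⱼ=1 if type j appears at least once. P(Xⱼ=1) = 1 − ((5−1)/5)^6 = 11529/15625.
E[#distinct] = 5·11529/15625 = 11529/3125.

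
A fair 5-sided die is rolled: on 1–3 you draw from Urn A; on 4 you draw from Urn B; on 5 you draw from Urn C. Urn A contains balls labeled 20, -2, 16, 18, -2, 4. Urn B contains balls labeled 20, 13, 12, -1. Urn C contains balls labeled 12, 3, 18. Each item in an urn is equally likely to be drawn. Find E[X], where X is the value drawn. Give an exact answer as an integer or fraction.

E[X | Urn A] = (20 − 2 + 16 + 18 − 2 + 4)/6 = 9
E[X | Urn B] = (20 + 13 + 12 − 1)/4 = 11
E[X | Urn C] = (12 + 3 + 18)/3 = 11
E[X] = (3/5)·9 + (1/5)·11 + (1/5)·11 = 49/5

49/5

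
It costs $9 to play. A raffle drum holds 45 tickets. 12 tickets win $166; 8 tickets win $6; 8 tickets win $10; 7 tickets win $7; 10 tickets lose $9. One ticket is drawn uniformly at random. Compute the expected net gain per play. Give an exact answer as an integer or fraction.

E[payout] = (12/45)·166 + (8/45)·6 + (8/45)·10 + (7/45)·7 + (10/45)·(-9) = 231/5
Expected profit = 231/5 − 9 = 186/5

186/5 dollars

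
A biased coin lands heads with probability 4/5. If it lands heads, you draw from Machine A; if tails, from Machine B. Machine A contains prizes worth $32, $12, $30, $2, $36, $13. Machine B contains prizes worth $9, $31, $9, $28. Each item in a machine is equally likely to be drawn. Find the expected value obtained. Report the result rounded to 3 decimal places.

$20.517

E[X | Machine A] = (32 + 12 + 30 + 2 + 36 + 13)/6 = 125/6
E[X | Machine B] = (9 + 31 + 9 + 28)/4 = 77/4
E[X] = (4/5)·125/6 + (1/5)·77/4 = 1231/60 ≈ 20.517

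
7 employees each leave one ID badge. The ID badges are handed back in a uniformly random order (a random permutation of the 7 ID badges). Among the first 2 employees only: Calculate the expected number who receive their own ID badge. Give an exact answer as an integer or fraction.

Let Xᵢ = 1 if person i gets their own ID badge. For each i, P(Xᵢ=1) = 1/7.
By linearity of expectation, E[X₁+…+X_2] = 2·(1/7) = 2/7.

2/7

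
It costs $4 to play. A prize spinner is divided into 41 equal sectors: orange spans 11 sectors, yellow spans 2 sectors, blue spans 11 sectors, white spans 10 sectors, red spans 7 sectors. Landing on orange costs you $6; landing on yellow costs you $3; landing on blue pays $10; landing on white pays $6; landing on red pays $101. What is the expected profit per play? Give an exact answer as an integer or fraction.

641/41 dollars

E[payout] = (11/41)·(-6) + (2/41)·(-3) + (11/41)·10 + (10/41)·6 + (7/41)·101 = 805/41
Expected profit = 805/41 − 4 = 641/41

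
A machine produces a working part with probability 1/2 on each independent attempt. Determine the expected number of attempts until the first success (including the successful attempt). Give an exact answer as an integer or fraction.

2

For a geometric distribution, E[trials] = 1/p = 1/(1/2) = 2.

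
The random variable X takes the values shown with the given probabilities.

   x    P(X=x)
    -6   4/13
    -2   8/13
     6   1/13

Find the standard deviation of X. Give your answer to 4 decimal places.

3.0769

E[X] = -34/13, E[X²] = 212/13
Var(X) = E[X²] − (E[X])² = 212/13 − 1156/169 = 1600/169
SD(X) = √(1600/169) ≈ 3.0769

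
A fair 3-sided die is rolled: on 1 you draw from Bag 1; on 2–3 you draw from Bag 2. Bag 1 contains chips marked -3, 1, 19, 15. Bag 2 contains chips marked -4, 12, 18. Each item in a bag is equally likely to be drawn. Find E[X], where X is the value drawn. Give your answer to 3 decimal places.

E[X | Bag 1] = (-3 + 1 + 19 + 15)/4 = 8
E[X | Bag 2] = (-4 + 12 + 18)/3 = 26/3
E[X] = (1/3)·8 + (2/3)·26/3 = 76/9 ≈ 8.444

8.444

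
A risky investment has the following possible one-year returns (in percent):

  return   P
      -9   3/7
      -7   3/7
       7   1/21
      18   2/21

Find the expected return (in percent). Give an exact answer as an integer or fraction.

E[X] = (3/7)·(-9) + (3/7)·(-7) + (1/21)·7 + (2/21)·18
     = -101/21

-101/21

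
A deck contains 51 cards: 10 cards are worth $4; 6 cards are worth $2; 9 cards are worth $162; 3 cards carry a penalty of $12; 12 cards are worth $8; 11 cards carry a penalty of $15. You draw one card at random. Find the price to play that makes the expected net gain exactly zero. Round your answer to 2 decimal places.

$27.55

E[payout] = (10/51)·4 + (6/51)·2 + (9/51)·162 + (3/51)·(-12) + (12/51)·8 + (11/51)·(-15) = 1405/51
Fair fee = E[payout] = 1405/51 ≈ $27.55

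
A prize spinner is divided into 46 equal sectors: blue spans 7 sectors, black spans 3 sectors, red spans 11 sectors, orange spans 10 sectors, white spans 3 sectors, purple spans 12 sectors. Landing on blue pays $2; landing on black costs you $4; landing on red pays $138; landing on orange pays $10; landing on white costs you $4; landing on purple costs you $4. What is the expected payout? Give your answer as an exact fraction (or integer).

780/23 dollars

E[payout] = (7/46)·2 + (3/46)·(-4) + (11/46)·138 + (10/46)·10 + (3/46)·(-4) + (12/46)·(-4) = 780/23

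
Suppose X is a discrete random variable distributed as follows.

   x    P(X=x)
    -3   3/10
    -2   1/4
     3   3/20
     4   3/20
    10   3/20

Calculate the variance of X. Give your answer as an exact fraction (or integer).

E[X] = (3/10)·(-3) + (1/4)·(-2) + (3/20)·3 + (3/20)·4 + (3/20)·10 = 23/20
E[X²] = (3/10)·9 + (1/4)·4 + (3/20)·9 + (3/20)·16 + (3/20)·100 = 449/20
Var(X) = 449/20 − (23/20)² = 8451/400

8451/400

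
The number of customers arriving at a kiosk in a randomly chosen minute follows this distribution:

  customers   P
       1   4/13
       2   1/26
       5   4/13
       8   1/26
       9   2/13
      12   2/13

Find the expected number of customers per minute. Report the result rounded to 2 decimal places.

E[X] = (4/13)·1 + (1/26)·2 + (4/13)·5 + (1/26)·8 + (2/13)·9 + (2/13)·12
     = 71/13 ≈ 5.46

5.46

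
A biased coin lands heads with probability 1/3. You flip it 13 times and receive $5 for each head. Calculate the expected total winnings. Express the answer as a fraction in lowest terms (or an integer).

65/3 dollars

E[#heads] = 13·1/3 = 13/3 (linearity over flips).
E[winnings] = 5·13/3 = 65/3.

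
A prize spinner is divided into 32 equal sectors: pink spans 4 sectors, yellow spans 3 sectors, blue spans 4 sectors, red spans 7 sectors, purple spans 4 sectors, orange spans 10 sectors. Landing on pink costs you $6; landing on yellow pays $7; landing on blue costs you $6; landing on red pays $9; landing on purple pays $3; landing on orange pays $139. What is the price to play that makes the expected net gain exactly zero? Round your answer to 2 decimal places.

E[payout] = (4/32)·(-6) + (3/32)·7 + (4/32)·(-6) + (7/32)·9 + (4/32)·3 + (10/32)·139 = 719/16
Fair fee = E[payout] = 719/16 ≈ $44.94

$44.94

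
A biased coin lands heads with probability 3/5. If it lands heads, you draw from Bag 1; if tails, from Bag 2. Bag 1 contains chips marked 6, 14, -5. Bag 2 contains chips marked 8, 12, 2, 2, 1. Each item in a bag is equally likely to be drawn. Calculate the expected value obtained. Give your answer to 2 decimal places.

5.00

E[X | Bag 1] = (6 + 14 − 5)/3 = 5
E[X | Bag 2] = (8 + 12 + 2 + 2 + 1)/5 = 5
E[X] = (3/5)·5 + (2/5)·5 = 5 ≈ 5.00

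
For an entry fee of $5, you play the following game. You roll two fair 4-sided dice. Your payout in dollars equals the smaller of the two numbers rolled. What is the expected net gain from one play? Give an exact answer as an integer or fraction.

-25/8 dollars

Distribution of the smaller of the two numbers rolled: 1 w.p. 7/16, 2 w.p. 5/16, 3 w.p. 3/16, 4 w.p. 1/16
E[payout] = (7/16)·1 + (5/16)·2 + (3/16)·3 + (1/16)·4 = 15/8
Expected profit = 15/8 − 5 = -25/8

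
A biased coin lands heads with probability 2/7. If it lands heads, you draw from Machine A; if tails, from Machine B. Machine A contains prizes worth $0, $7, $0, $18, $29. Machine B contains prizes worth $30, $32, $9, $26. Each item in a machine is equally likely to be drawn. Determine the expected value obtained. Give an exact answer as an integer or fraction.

E[X | Machine A] = (0 + 7 + 0 + 18 + 29)/5 = 54/5
E[X | Machine B] = (30 + 32 + 9 + 26)/4 = 97/4
E[X] = (2/7)·54/5 + (5/7)·97/4 = 2857/140

2857/140 dollars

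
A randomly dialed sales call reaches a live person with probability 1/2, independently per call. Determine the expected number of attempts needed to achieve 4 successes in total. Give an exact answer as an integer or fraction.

8

By linearity (sum of 4 independent geometric waits), E[trials] = 4/p = 4/(1/2) = 8.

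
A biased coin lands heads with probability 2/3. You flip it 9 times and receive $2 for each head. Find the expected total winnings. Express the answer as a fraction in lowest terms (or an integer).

$12

E[#heads] = 9·2/3 = 6 (linearity over flips).
E[winnings] = 2·6 = 12.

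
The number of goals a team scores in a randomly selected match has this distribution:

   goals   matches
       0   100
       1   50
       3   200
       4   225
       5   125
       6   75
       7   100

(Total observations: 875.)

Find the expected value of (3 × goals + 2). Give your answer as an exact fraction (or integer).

67/5

Total = 875, so P(goals=0) = 100/875, etc.
E[3x+2] = (4/35)·2 + (2/35)·5 + (8/35)·11 + (9/35)·14 + (1/7)·17 + (3/35)·20 + (4/35)·23
     = 67/5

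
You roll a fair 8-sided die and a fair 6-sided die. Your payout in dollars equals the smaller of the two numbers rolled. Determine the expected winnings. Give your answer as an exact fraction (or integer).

133/48 dollars

Distribution of the smaller of the two numbers rolled: 1 w.p. 13/48, 2 w.p. 11/48, 3 w.p. 3/16, 4 w.p. 7/48, 5 w.p. 5/48, 6 w.p. 1/16
E[payout] = (13/48)·1 + (11/48)·2 + (3/16)·3 + (7/48)·4 + (5/48)·5 + (1/16)·6 = 133/48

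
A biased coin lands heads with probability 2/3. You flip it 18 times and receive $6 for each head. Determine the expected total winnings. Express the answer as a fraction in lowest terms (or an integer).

E[#heads] = 18·2/3 = 12 (linearity over flips).
E[winnings] = 6·12 = 72.

$72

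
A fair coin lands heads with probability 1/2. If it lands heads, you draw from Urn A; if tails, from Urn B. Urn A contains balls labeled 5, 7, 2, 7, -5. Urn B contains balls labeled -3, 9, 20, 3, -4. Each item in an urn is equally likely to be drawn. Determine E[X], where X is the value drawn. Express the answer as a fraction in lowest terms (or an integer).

E[X | Urn A] = (5 + 7 + 2 + 7 − 5)/5 = 16/5
E[X | Urn B] = (-3 + 9 + 20 + 3 − 4)/5 = 5
E[X] = (1/2)·16/5 + (1/2)·5 = 41/10

41/10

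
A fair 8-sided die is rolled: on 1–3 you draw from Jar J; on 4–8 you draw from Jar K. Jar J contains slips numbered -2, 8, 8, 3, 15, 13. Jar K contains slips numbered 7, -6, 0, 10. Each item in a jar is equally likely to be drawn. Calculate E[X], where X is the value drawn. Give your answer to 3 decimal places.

4.531

E[X | Jar J] = (-2 + 8 + 8 + 3 + 15 + 13)/6 = 15/2
E[X | Jar K] = (7 − 6 + 0 + 10)/4 = 11/4
E[X] = (3/8)·15/2 + (5/8)·11/4 = 145/32 ≈ 4.531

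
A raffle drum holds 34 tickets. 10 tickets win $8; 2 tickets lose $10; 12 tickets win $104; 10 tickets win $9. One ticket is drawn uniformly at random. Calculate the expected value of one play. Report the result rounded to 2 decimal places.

$41.12

E[payout] = (10/34)·8 + (2/34)·(-10) + (12/34)·104 + (10/34)·9 = 699/17
≈ $41.12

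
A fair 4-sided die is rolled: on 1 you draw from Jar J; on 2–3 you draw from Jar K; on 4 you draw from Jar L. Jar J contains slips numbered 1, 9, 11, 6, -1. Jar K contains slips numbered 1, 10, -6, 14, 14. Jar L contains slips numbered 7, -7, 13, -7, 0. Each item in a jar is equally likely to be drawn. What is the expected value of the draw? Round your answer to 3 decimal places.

4.900

E[X | Jar J] = (1 + 9 + 11 + 6 − 1)/5 = 26/5
E[X | Jar K] = (1 + 10 − 6 + 14 + 14)/5 = 33/5
E[X | Jar L] = (7 − 7 + 13 − 7 + 0)/5 = 6/5
E[X] = (1/4)·26/5 + (1/2)·33/5 + (1/4)·6/5 = 49/10 ≈ 4.900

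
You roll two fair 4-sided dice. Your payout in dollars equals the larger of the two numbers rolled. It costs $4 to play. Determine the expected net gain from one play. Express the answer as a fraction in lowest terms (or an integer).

Distribution of the larger of the two numbers rolled: 1 w.p. 1/16, 2 w.p. 3/16, 3 w.p. 5/16, 4 w.p. 7/16
E[payout] = (1/16)·1 + (3/16)·2 + (5/16)·3 + (7/16)·4 = 25/8
Expected profit = 25/8 − 4 = -7/8

-7/8 dollars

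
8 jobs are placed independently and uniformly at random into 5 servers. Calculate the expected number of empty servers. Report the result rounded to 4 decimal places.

Let Xⱼ=1 if server j is empty. P(Xⱼ=1) = ((5-1)/5)^8 = 65536/390625.
By linearity, E[#empty] = 5·65536/390625 = 65536/78125.
≈ 0.8389

0.8389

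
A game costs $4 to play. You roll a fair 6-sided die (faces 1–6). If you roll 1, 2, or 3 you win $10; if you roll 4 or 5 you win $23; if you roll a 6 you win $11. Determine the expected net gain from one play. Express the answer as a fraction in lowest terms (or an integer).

21/2 dollars

E[payout] = (1/2)·10 + (1/6)·11 + (1/3)·23 = 29/2
Expected profit = 29/2 − 4 = 21/2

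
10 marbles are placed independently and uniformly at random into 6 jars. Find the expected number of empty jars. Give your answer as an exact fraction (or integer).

9765625/10077696

Let Xⱼ=1 if jar j is empty. P(Xⱼ=1) = ((6-1)/6)^10 = 9765625/60466176.
By linearity, E[#empty] = 6·9765625/60466176 = 9765625/10077696.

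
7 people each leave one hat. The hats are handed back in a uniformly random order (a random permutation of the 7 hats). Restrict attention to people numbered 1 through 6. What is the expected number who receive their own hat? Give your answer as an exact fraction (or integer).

6/7

Let Xᵢ = 1 if person i gets their own hat. For each i, P(Xᵢ=1) = 1/7.
By linearity of expectation, E[X₁+…+X_6] = 6·(1/7) = 6/7.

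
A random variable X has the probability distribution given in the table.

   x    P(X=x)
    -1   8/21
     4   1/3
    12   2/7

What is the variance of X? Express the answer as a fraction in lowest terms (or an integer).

E[X] = (8/21)·(-1) + (1/3)·4 + (2/7)·12 = 92/21
E[X²] = (8/21)·1 + (1/3)·16 + (2/7)·144 = 328/7
Var(X) = 328/7 − (92/21)² = 12200/441

12200/441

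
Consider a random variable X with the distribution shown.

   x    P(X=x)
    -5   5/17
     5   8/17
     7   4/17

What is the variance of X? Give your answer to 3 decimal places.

24.249

E[X] = (5/17)·(-5) + (8/17)·5 + (4/17)·7 = 43/17
E[X²] = (5/17)·25 + (8/17)·25 + (4/17)·49 = 521/17
Var(X) = 521/17 − (43/17)² = 7008/289 ≈ 24.249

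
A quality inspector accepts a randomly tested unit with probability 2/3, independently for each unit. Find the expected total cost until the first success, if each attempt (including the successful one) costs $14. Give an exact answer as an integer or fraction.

E[#attempts] = 1/p = 3/2; E[cost] = 14·3/2 = 21.

$21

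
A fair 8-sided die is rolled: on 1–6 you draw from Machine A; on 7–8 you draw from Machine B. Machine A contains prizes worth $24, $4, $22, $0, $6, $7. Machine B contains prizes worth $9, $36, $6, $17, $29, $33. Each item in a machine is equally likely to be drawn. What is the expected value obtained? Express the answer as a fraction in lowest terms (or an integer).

E[X | Machine A] = (24 + 4 + 22 + 0 + 6 + 7)/6 = 21/2
E[X | Machine B] = (9 + 36 + 6 + 17 + 29 + 33)/6 = 65/3
E[X] = (3/4)·21/2 + (1/4)·65/3 = 319/24

319/24 dollars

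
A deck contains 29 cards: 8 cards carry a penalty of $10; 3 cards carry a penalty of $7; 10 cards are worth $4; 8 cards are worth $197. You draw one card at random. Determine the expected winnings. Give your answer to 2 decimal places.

E[payout] = (8/29)·(-10) + (3/29)·(-7) + (10/29)·4 + (8/29)·197 = 1515/29
≈ $52.24

$52.24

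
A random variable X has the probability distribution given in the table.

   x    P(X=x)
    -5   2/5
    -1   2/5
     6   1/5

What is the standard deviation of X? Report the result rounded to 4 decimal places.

E[X] = -6/5, E[X²] = 88/5
Var(X) = E[X²] − (E[X])² = 88/5 − 36/25 = 404/25
SD(X) = √(404/25) ≈ 4.0200

4.0200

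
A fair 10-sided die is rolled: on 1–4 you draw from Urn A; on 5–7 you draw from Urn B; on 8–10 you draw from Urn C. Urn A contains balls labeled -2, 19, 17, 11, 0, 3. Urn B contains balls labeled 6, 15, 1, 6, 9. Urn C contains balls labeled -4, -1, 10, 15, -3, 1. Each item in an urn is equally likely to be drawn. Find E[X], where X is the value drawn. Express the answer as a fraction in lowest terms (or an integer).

158/25

E[X | Urn A] = (-2 + 19 + 17 + 11 + 0 + 3)/6 = 8
E[X | Urn B] = (6 + 15 + 1 + 6 + 9)/5 = 37/5
E[X | Urn C] = (-4 − 1 + 10 + 15 − 3 + 1)/6 = 3
E[X] = (2/5)·8 + (3/10)·37/5 + (3/10)·3 = 158/25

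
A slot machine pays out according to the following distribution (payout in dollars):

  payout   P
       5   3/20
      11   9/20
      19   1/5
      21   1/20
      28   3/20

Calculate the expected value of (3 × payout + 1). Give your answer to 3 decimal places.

E[3x+1] = (3/20)·16 + (9/20)·34 + (1/5)·58 + (1/20)·64 + (3/20)·85
     = 181/4 ≈ 45.250

45.250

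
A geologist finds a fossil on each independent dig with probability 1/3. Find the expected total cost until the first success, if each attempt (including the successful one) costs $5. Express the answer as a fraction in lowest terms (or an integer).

E[#attempts] = 1/p = 3; E[cost] = 5·3 = 15.

$15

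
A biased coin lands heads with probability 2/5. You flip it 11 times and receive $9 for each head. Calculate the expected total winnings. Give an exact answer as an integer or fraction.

E[#heads] = 11·2/5 = 22/5 (linearity over flips).
E[winnings] = 9·22/5 = 198/5.

198/5 dollars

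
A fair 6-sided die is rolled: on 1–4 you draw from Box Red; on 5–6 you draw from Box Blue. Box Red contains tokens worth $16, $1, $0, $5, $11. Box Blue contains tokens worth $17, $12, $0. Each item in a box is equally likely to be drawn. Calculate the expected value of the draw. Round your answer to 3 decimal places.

E[X | Box Red] = (16 + 1 + 0 + 5 + 11)/5 = 33/5
E[X | Box Blue] = (17 + 12 + 0)/3 = 29/3
E[X] = (2/3)·33/5 + (1/3)·29/3 = 343/45 ≈ 7.622

$7.622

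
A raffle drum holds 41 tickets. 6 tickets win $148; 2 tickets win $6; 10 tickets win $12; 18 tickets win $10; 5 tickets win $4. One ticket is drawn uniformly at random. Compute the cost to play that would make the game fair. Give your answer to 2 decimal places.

$29.76

E[payout] = (6/41)·148 + (2/41)·6 + (10/41)·12 + (18/41)·10 + (5/41)·4 = 1220/41
Fair fee = E[payout] = 1220/41 ≈ $29.76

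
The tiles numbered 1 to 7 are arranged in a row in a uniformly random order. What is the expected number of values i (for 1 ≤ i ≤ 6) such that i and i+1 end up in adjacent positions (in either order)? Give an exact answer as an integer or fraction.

For each i ∈ {1,…,6}, let Xᵢ = 1 if i and i+1 are adjacent. P(Xᵢ=1) = 2·(7−1)!/7! = 2/7.
By linearity, E[ΣXᵢ] = (6)·(2/7) = 12/7.

12/7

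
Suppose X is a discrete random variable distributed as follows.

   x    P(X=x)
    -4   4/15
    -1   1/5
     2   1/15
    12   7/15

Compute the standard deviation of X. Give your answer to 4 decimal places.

7.2099

E[X] = 67/15, E[X²] = 1079/15
Var(X) = E[X²] − (E[X])² = 1079/15 − 4489/225 = 11696/225
SD(X) = √(11696/225) ≈ 7.2099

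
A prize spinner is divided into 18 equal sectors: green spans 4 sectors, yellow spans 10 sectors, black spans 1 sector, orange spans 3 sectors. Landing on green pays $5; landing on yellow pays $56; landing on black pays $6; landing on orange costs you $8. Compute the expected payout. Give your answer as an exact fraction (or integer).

E[payout] = (4/18)·5 + (10/18)·56 + (1/18)·6 + (3/18)·(-8) = 281/9

281/9 dollars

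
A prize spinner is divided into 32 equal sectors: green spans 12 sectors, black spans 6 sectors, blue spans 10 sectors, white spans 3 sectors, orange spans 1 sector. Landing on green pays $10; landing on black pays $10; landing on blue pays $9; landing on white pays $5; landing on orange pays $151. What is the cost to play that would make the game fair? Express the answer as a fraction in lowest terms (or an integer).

109/8 dollars

E[payout] = (12/32)·10 + (6/32)·10 + (10/32)·9 + (3/32)·5 + (1/32)·151 = 109/8
Fair fee = E[payout] = 109/8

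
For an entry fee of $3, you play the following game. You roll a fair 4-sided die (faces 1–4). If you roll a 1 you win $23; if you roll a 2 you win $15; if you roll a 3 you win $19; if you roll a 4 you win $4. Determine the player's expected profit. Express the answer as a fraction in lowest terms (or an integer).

E[payout] = (1/4)·4 + (1/4)·15 + (1/4)·19 + (1/4)·23 = 61/4
Expected profit = 61/4 − 3 = 49/4

49/4 dollars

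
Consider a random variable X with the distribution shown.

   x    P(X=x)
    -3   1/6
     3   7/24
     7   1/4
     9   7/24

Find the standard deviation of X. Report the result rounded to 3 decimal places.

4.176

E[X] = 19/4, E[X²] = 40
Var(X) = E[X²] − (E[X])² = 40 − 361/16 = 279/16
SD(X) = √(279/16) ≈ 4.176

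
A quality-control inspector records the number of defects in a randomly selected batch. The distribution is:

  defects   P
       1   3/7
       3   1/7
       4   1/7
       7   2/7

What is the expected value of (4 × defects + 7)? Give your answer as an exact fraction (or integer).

E[4x+7] = (3/7)·11 + (1/7)·19 + (1/7)·23 + (2/7)·35
     = 145/7

145/7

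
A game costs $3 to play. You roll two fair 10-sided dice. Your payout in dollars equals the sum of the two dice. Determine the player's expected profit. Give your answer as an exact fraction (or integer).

Distribution of the sum of the two dice: 2 w.p. 1/100, 3 w.p. 1/50, 4 w.p. 3/100, 5 w.p. 1/25, 6 w.p. 1/20, 7 w.p. 3/50, …
E[payout] = (1/100)·2 + (1/50)·3 + (3/100)·4 + (1/25)·5 + (1/20)·6 + (3/50)·7 + (7/100)·8 + (2/25)·9 + (9/100)·10 + (1/10)·11 + (9/100)·12 + (2/25)·13 + (7/100)·14 + (3/50)·15 + (1/20)·16 + (1/25)·17 + (3/100)·18 + (1/50)·19 + (1/100)·20 = 11
Expected profit = 11 − 3 = 8

$8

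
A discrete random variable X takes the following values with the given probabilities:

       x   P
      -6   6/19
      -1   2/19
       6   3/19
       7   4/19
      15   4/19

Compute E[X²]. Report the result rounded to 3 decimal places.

74.842

E[X²] = (6/19)·36 + (2/19)·1 + (3/19)·36 + (4/19)·49 + (4/19)·225
     = 1422/19 ≈ 74.842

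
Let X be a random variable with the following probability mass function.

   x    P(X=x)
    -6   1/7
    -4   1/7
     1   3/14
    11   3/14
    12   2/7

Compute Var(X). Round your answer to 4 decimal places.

53.8163

E[X] = (1/7)·(-6) + (1/7)·(-4) + (3/14)·1 + (3/14)·11 + (2/7)·12 = 32/7
E[X²] = (1/7)·36 + (1/7)·16 + (3/14)·1 + (3/14)·121 + (2/7)·144 = 523/7
Var(X) = 523/7 − (32/7)² = 2637/49 ≈ 53.8163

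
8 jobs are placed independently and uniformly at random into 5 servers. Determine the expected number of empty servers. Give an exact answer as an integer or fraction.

65536/78125

Let Xⱼ=1 if server j is empty. P(Xⱼ=1) = ((5-1)/5)^8 = 65536/390625.
By linearity, E[#empty] = 5·65536/390625 = 65536/78125.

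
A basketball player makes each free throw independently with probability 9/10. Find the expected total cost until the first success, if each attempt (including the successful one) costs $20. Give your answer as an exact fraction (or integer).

200/9 dollars

E[#attempts] = 1/p = 10/9; E[cost] = 20·10/9 = 200/9.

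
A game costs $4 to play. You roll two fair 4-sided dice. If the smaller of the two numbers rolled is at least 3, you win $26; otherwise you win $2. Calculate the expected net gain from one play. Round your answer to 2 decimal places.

$4.00

E[payout] = (3/4)·2 + (1/4)·26 = 8
Expected profit = 8 − 4 = 4 ≈ $4.00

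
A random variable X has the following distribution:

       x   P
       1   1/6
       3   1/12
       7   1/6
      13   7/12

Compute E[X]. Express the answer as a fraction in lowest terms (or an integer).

E[X] = (1/6)·1 + (1/12)·3 + (1/6)·7 + (7/12)·13
     = 55/6

55/6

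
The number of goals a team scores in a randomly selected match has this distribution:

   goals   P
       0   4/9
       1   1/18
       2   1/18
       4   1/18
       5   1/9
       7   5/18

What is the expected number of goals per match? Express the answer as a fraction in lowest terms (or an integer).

E[X] = (4/9)·0 + (1/18)·1 + (1/18)·2 + (1/18)·4 + (1/9)·5 + (5/18)·7
     = 26/9

26/9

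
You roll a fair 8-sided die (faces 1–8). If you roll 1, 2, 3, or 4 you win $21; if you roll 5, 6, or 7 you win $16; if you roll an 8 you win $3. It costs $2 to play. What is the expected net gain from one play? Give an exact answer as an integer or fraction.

119/8 dollars

E[payout] = (1/8)·3 + (3/8)·16 + (1/2)·21 = 135/8
Expected profit = 135/8 − 2 = 119/8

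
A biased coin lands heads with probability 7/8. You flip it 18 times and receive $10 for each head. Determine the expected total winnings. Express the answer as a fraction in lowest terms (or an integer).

E[#heads] = 18·7/8 = 63/4 (linearity over flips).
E[winnings] = 10·63/4 = 315/2.

315/2 dollars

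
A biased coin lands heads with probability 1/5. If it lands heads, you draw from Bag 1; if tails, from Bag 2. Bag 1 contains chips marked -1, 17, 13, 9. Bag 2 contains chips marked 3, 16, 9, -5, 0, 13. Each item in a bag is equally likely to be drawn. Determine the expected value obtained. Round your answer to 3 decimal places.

6.700

E[X | Bag 1] = (-1 + 17 + 13 + 9)/4 = 19/2
E[X | Bag 2] = (3 + 16 + 9 − 5 + 0 + 13)/6 = 6
E[X] = (1/5)·19/2 + (4/5)·6 = 67/10 ≈ 6.700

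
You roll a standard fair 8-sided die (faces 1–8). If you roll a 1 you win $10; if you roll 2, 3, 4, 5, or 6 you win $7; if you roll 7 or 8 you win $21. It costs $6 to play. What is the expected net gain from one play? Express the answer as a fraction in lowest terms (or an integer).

39/8 dollars

E[payout] = (5/8)·7 + (1/8)·10 + (1/4)·21 = 87/8
Expected profit = 87/8 − 6 = 39/8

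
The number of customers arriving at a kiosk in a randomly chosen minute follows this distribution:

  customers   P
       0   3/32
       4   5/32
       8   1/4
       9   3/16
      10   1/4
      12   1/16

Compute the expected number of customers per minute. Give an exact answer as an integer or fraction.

121/16

E[X] = (3/32)·0 + (5/32)·4 + (1/4)·8 + (3/16)·9 + (1/4)·10 + (1/16)·12
     = 121/16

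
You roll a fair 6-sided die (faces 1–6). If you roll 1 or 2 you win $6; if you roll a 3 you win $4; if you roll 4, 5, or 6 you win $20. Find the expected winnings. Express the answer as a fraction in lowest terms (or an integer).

38/3 dollars

E[payout] = (1/6)·4 + (1/3)·6 + (1/2)·20 = 38/3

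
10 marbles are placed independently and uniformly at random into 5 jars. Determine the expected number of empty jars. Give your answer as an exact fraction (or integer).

Let Xⱼ=1 if jar j is empty. P(Xⱼ=1) = ((5-1)/5)^10 = 1048576/9765625.
By linearity, E[#empty] = 5·1048576/9765625 = 1048576/1953125.

1048576/1953125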